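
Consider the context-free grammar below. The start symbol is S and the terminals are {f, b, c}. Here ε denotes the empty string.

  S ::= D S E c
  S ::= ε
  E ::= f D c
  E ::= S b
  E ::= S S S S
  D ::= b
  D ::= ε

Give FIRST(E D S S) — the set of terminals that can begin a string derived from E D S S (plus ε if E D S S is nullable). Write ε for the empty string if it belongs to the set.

FIRST(D): from D::=b we get {b}; from D::=ε we get {ε}. So FIRST(D) = {ε, b}.
FIRST(S): from S::=D S E c we get {b, c, f}; from S::=ε we get {ε}. So FIRST(S) = {ε, b, c, f}.
FIRST(E): from E::=f D c we get {f}; from E::=S b we get {b, c, f}; from E::=S S S S we get {ε, b, c, f}. So FIRST(E) = {ε, b, c, f}.
FIRST(E D S S): take FIRST of each symbol in turn, carrying on past any symbol whose FIRST contains ε; result {ε, b, c, f}.

{ε, b, c, f}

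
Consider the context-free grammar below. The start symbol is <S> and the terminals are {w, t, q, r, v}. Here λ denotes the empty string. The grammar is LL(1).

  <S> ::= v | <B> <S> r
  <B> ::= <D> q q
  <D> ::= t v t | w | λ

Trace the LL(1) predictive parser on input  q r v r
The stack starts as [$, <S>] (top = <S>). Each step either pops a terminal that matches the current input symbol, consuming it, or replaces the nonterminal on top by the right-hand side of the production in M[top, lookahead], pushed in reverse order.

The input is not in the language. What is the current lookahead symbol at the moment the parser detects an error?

     Stack            Input      Action
  1  $ <S>            q r v r $  expand <S> ::= <B> <S> r
  2  $ r <S> <B>      q r v r $  expand <B> ::= <D> q q
  3  $ r <S> q q <D>  q r v r $  expand <D> ::= λ
  4  $ r <S> q q      q r v r $  match q
  5  $ r <S> q        r v r $    error: top is terminal q but lookahead is r

r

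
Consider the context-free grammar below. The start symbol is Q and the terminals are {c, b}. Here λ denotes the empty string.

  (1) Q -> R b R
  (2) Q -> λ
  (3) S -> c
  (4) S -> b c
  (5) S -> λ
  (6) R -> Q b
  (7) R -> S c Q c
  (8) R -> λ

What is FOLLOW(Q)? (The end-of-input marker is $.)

{$, b, c}

FIRST(S) = {λ, b, c}
FIRST(Q) = {λ, b, c}  (via R b R)
FIRST(R) = {λ, b, c}  (via Q b, S c Q c)
FOLLOW(Q) includes $ since Q is the start symbol.
FOLLOW(Q): in R->Q b, Q is followed by b with FIRST {b}; in R->S c Q c, Q is followed by c with FIRST {c}. Thus FOLLOW(Q) = {$, b, c}.
FOLLOW(S): in R->S c Q c, S is followed by c Q c with FIRST {c}. Thus FOLLOW(S) = {c}.
FOLLOW(R): in Q->R b R (occurrence 1), R is followed by b R with FIRST {b}; in Q->R b R (occurrence 2), the suffix after R is empty, so FOLLOW(R) ⊇ FOLLOW(Q) = {$, b, c}. Thus FOLLOW(R) = {$, b, c}.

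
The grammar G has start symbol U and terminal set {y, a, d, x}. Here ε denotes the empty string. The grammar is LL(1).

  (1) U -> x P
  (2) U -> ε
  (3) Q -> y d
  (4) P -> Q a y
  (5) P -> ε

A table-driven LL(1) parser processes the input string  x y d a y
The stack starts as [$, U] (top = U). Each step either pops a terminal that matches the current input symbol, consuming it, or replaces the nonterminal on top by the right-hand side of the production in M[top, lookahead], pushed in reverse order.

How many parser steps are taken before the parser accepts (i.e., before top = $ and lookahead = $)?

8

step 1: stack=$ U  input=x y d a y $  — expand U -> x P
step 2: stack=$ P x  input=x y d a y $  — match x
step 3: stack=$ P  input=y d a y $  — expand P -> Q a y
step 4: stack=$ y a Q  input=y d a y $  — expand Q -> y d
step 5: stack=$ y a d y  input=y d a y $  — match y
step 6: stack=$ y a d  input=d a y $  — match d
step 7: stack=$ y a  input=a y $  — match a
step 8: stack=$ y  input=y $  — match y
Accept reached after 8 steps.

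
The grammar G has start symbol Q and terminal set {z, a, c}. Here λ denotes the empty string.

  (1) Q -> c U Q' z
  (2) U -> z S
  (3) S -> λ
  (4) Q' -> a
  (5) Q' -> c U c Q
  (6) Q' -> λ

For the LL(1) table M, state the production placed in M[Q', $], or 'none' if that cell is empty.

FIRST(Q): from Q->c U Q' z we get {c}. So FIRST(Q) = {c}.
FIRST(U): from U->z S we get {z}. So FIRST(U) = {z}.
FIRST(S): from S->λ we get {λ}. So FIRST(S) = {λ}.
FIRST(Q'): from Q'->a we get {a}; from Q'->c U c Q we get {c}; from Q'->λ we get {λ}. So FIRST(Q') = {λ, a, c}.
FOLLOW(Q) includes $ since Q is the start symbol.
FOLLOW(Q'): in Q->c U Q' z, Q' is followed by z with FIRST {z}. Thus FOLLOW(Q') = {z}.
For Q' -> a: FIRST(a) = {a}, so it goes in M[Q', t] for t ∈ {a}.
For Q' -> c U c Q: FIRST(c U c Q) = {c}, so it goes in M[Q', t] for t ∈ {c}.
For Q' -> λ: FIRST(λ) = {λ}, so it goes in M[Q', t] for t ∈ {}; since λ ∈ FIRST, also for every t ∈ FOLLOW(Q') = {z}.
None of these place a production in M[Q', $].

none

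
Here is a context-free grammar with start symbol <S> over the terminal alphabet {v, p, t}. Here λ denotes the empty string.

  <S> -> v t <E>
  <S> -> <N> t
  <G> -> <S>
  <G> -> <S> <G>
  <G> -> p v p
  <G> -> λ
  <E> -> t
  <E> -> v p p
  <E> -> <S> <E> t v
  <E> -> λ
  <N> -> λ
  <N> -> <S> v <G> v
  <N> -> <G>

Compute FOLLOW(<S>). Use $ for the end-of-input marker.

{$, p, t, v}

FIRST(<S>) = {p, t, v}  (via <N> t)
FIRST(<G>) = {λ, p, t, v}  (via <S>, <S> <G>)
FIRST(<E>) = {λ, p, t, v}  (via <S> <E> t v)
FIRST(<N>) = {λ, p, t, v}  (via <S> v <G> v, <G>)
FOLLOW(<S>) includes $ since <S> is the start symbol.
FOLLOW(<N>): in <S>-><N> t, <N> is followed by t with FIRST {t}. Thus FOLLOW(<N>) = {t}.
FOLLOW(<G>): in <G>-><S> <G>, the suffix after <G> is empty (adds nothing new); in <N>-><S> v <G> v, <G> is followed by v with FIRST {v}; in <N>-><G>, the suffix after <G> is empty, so FOLLOW(<G>) ⊇ FOLLOW(<N>) = {t}. Thus FOLLOW(<G>) = {t, v}.
FOLLOW(<S>): in <G>-><S>, the suffix after <S> is empty, so FOLLOW(<S>) ⊇ FOLLOW(<G>) = {t, v}; in <G>-><S> <G>, <S> is followed by <G> with FIRST {λ, p, t, v}; in <G>-><S> <G>, the suffix after <S> is nullable, so FOLLOW(<S>) ⊇ FOLLOW(<G>) = {t, v}; in <E>-><S> <E> t v, <S> is followed by <E> t v with FIRST {p, t, v}; in <N>-><S> v <G> v, <S> is followed by v <G> v with FIRST {v}. Thus FOLLOW(<S>) = {$, p, t, v}.
FOLLOW(<E>): in <S>->v t <E>, the suffix after <E> is empty, so FOLLOW(<E>) ⊇ FOLLOW(<S>) = {$, p, t, v}; in <E>-><S> <E> t v, <E> is followed by t v with FIRST {t}. Thus FOLLOW(<E>) = {$, p, t, v}.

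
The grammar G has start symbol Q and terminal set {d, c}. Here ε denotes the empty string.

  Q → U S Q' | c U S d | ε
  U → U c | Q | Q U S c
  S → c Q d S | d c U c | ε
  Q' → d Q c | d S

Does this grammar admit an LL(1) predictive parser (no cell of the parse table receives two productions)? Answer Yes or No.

FIRST(Q) = {ε, c, d}
FIRST(U) = {ε, c, d}
FIRST(S) = {ε, c, d}
FIRST(Q') = {d}
FOLLOW(Q) = {$, c, d}
FOLLOW(U) = {c, d}
FOLLOW(S) = {$, c, d}
FOLLOW(Q') = {$, c, d}
Cell M[Q, c] receives both Q → U S Q' and Q → c U S d and Q → ε — the grammar is not LL(1).

No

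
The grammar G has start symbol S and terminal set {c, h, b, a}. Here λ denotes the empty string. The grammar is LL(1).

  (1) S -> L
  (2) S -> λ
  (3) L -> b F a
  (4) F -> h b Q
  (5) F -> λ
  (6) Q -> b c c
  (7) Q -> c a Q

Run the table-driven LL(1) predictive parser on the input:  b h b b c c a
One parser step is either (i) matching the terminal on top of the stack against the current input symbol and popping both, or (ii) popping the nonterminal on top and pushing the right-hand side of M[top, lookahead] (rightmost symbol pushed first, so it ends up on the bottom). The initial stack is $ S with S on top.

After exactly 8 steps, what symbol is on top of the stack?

c

     Stack      Input            Action
  1  $ S        b h b b c c a $  expand S -> L
  2  $ L        b h b b c c a $  expand L -> b F a
  3  $ a F b    b h b b c c a $  match b
  4  $ a F      h b b c c a $    expand F -> h b Q
  5  $ a Q b h  h b b c c a $    match h
  6  $ a Q b    b b c c a $      match b
  7  $ a Q      b c c a $        expand Q -> b c c
  8  $ a c c b  b c c a $        match b
Stack after step 8: $ a c c (top = c).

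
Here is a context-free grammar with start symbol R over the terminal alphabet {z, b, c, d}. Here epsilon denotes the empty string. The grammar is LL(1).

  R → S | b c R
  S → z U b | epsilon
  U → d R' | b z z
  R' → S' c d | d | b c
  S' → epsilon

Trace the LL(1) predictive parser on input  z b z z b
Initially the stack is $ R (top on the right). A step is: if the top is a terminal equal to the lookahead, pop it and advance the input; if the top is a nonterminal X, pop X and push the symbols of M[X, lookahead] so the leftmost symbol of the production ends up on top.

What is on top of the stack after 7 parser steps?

step 1: stack=$ R  input=z b z z b $  — expand R → S
step 2: stack=$ S  input=z b z z b $  — expand S → z U b
step 3: stack=$ b U z  input=z b z z b $  — match z
step 4: stack=$ b U  input=b z z b $  — expand U → b z z
step 5: stack=$ b z z b  input=b z z b $  — match b
step 6: stack=$ b z z  input=z z b $  — match z
step 7: stack=$ b z  input=z b $  — match z
Stack after step 7: $ b (top = b).

b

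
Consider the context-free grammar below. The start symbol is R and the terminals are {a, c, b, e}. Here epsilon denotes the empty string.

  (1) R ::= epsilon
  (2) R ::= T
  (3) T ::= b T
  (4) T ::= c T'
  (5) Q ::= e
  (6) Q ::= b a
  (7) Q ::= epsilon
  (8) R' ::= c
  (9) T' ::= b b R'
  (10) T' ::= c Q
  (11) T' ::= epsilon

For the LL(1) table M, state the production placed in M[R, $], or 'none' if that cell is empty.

FIRST(T): from T::=b T we get {b}; from T::=c T' we get {c}. So FIRST(T) = {b, c}.
FIRST(Q): from Q::=e we get {e}; from Q::=b a we get {b}; from Q::=epsilon we get {epsilon}. So FIRST(Q) = {epsilon, b, e}.
FIRST(R'): from R'::=c we get {c}. So FIRST(R') = {c}.
FIRST(T'): from T'::=b b R' we get {b}; from T'::=c Q we get {c}; from T'::=epsilon we get {epsilon}. So FIRST(T') = {epsilon, b, c}.
FIRST(R): from R::=epsilon we get {epsilon}; from R::=T we get {b, c}. So FIRST(R) = {epsilon, b, c}.
FOLLOW(R) includes $ since R is the start symbol.
FOLLOW(R): R appears on no right-hand side. Thus FOLLOW(R) = {$}.
For R ::= epsilon: FIRST(epsilon) = {epsilon}, so it goes in M[R, t] for t ∈ {}; since epsilon ∈ FIRST, also for every t ∈ FOLLOW(R) = {$}.
For R ::= T: FIRST(T) = {b, c}, so it goes in M[R, t] for t ∈ {b, c}.

R ::= epsilon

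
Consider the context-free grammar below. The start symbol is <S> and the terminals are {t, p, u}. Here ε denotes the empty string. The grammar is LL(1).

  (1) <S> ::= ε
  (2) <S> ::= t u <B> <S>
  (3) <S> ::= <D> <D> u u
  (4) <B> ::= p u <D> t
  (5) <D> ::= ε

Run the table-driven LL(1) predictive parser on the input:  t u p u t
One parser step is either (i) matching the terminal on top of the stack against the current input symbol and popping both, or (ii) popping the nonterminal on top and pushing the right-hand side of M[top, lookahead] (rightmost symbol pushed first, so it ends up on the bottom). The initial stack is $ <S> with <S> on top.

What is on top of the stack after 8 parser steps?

     Stack            Input        Action
  1  $ <S>            t u p u t $  expand <S> ::= t u <B> <S>
  2  $ <S> <B> u t    t u p u t $  match t
  3  $ <S> <B> u      u p u t $    match u
  4  $ <S> <B>        p u t $      expand <B> ::= p u <D> t
  5  $ <S> t <D> u p  p u t $      match p
  6  $ <S> t <D> u    u t $        match u
  7  $ <S> t <D>      t $          expand <D> ::= ε
  8  $ <S> t          t $          match t
Stack after step 8: $ <S> (top = <S>).

<S>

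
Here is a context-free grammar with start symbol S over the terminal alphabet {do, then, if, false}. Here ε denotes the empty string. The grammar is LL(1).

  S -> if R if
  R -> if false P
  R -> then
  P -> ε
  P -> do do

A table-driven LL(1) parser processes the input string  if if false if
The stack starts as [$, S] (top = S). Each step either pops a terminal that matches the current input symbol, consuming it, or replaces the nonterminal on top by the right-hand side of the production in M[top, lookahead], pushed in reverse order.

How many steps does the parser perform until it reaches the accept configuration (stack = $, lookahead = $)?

7

step 1: stack=$ S  input=if if false if $  — expand S -> if R if
step 2: stack=$ if R if  input=if if false if $  — match if
step 3: stack=$ if R  input=if false if $  — expand R -> if false P
step 4: stack=$ if P false if  input=if false if $  — match if
step 5: stack=$ if P false  input=false if $  — match false
step 6: stack=$ if P  input=if $  — expand P -> ε
step 7: stack=$ if  input=if $  — match if
Accept reached after 7 steps.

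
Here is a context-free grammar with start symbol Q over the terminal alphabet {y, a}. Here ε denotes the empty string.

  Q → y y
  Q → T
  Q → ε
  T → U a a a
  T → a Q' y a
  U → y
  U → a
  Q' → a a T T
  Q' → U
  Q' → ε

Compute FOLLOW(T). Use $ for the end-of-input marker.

{$, a, y}

FIRST(U) = {a, y}
FIRST(T) = {a, y}  (via U a a a)
FIRST(Q') = {ε, a, y}  (via U)
FIRST(Q) = {ε, a, y}  (via T)
FOLLOW(Q) includes $ since Q is the start symbol.
FOLLOW(Q): Q appears on no right-hand side. Thus FOLLOW(Q) = {$}.
FOLLOW(Q'): in T→a Q' y a, Q' is followed by y a with FIRST {y}. Thus FOLLOW(Q') = {y}.
FOLLOW(T): in Q→T, the suffix after T is empty, so FOLLOW(T) ⊇ FOLLOW(Q) = {$}; in Q'→a a T T (occurrence 1), T is followed by T with FIRST {a, y}; in Q'→a a T T (occurrence 2), the suffix after T is empty, so FOLLOW(T) ⊇ FOLLOW(Q') = {y}. Thus FOLLOW(T) = {$, a, y}.
FOLLOW(U): in T→U a a a, U is followed by a a a with FIRST {a}; in Q'→U, the suffix after U is empty, so FOLLOW(U) ⊇ FOLLOW(Q') = {y}. Thus FOLLOW(U) = {a, y}.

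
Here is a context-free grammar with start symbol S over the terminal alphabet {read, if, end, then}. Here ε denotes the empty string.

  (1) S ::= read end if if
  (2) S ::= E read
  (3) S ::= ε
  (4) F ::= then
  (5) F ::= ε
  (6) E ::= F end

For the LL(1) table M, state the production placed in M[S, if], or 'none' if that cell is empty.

FIRST(F): from F::=then we get {then}; from F::=ε we get {ε}. So FIRST(F) = {ε, then}.
FIRST(E): from E::=F end we get {end, then}. So FIRST(E) = {end, then}.
FIRST(S): from S::=read end if if we get {read}; from S::=E read we get {end, then}; from S::=ε we get {ε}. So FIRST(S) = {ε, end, read, then}.
FOLLOW(S) includes $ since S is the start symbol.
FOLLOW(S): S appears on no right-hand side. Thus FOLLOW(S) = {$}.
For S ::= read end if if: FIRST(read end if if) = {read}, so it goes in M[S, t] for t ∈ {read}.
For S ::= E read: FIRST(E read) = {end, then}, so it goes in M[S, t] for t ∈ {end, then}.
For S ::= ε: FIRST(ε) = {ε}, so it goes in M[S, t] for t ∈ {}; since ε ∈ FIRST, also for every t ∈ FOLLOW(S) = {$}.
None of these place a production in M[S, if].

none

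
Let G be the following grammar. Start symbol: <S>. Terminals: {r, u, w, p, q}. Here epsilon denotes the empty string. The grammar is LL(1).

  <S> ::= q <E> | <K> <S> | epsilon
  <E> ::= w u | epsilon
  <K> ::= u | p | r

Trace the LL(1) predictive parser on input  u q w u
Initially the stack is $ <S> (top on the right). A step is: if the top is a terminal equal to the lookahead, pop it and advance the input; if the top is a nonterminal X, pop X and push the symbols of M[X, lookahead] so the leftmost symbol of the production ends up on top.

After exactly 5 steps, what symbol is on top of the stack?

<E>

step 1: stack=$ <S>  input=u q w u $  — expand <S> ::= <K> <S>
step 2: stack=$ <S> <K>  input=u q w u $  — expand <K> ::= u
step 3: stack=$ <S> u  input=u q w u $  — match u
step 4: stack=$ <S>  input=q w u $  — expand <S> ::= q <E>
step 5: stack=$ <E> q  input=q w u $  — match q
Stack after step 5: $ <E> (top = <E>).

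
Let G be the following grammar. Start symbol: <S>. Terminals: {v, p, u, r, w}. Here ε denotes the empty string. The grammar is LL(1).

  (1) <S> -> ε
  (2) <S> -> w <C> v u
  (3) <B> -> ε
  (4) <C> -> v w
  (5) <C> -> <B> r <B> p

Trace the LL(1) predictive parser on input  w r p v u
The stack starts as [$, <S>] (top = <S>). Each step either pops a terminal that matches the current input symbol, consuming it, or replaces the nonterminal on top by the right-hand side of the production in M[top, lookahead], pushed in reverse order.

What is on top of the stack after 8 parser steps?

u

     Stack              Input        Action
  1  $ <S>              w r p v u $  expand <S> -> w <C> v u
  2  $ u v <C> w        w r p v u $  match w
  3  $ u v <C>          r p v u $    expand <C> -> <B> r <B> p
  4  $ u v p <B> r <B>  r p v u $    expand <B> -> ε
  5  $ u v p <B> r      r p v u $    match r
  6  $ u v p <B>        p v u $      expand <B> -> ε
  7  $ u v p            p v u $      match p
  8  $ u v              v u $        match v
Stack after step 8: $ u (top = u).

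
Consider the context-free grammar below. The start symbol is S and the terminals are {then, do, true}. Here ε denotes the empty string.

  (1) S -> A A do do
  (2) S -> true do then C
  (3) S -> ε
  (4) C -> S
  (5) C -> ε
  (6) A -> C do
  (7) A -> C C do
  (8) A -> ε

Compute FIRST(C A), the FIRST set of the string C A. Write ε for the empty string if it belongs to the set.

FIRST(S) = {ε, do, true}  (via A A do do)
FIRST(C) = {ε, do, true}  (via S)
FIRST(A) = {ε, do, true}  (via C do, C C do)
FIRST(C A): take FIRST of each symbol in turn, carrying on past any symbol whose FIRST contains ε; result {ε, do, true}.

{ε, do, true}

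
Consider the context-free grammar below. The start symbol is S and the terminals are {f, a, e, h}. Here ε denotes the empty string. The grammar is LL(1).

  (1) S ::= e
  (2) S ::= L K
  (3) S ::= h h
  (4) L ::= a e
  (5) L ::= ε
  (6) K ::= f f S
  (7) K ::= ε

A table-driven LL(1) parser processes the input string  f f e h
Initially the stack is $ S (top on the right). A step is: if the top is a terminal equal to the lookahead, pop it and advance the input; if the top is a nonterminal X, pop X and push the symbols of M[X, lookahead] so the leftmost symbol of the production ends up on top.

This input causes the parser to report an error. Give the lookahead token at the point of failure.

     Stack    Input      Action
  1  $ S      f f e h $  expand S ::= L K
  2  $ K L    f f e h $  expand L ::= ε
  3  $ K      f f e h $  expand K ::= f f S
  4  $ S f f  f f e h $  match f
  5  $ S f    f e h $    match f
  6  $ S      e h $      expand S ::= e
  7  $ e      e h $      match e
  8  $        h $        error: stack empty but input remains

h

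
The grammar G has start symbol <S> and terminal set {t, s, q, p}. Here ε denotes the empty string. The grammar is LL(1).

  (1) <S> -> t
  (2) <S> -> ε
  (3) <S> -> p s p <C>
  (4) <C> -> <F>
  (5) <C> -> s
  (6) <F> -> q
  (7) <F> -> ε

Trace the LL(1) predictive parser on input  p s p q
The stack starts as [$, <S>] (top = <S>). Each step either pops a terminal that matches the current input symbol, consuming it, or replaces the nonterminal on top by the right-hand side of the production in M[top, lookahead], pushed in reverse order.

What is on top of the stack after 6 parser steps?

step 1: stack=$ <S>  input=p s p q $  — expand <S> -> p s p <C>
step 2: stack=$ <C> p s p  input=p s p q $  — match p
step 3: stack=$ <C> p s  input=s p q $  — match s
step 4: stack=$ <C> p  input=p q $  — match p
step 5: stack=$ <C>  input=q $  — expand <C> -> <F>
step 6: stack=$ <F>  input=q $  — expand <F> -> q
Stack after step 6: $ q (top = q).

q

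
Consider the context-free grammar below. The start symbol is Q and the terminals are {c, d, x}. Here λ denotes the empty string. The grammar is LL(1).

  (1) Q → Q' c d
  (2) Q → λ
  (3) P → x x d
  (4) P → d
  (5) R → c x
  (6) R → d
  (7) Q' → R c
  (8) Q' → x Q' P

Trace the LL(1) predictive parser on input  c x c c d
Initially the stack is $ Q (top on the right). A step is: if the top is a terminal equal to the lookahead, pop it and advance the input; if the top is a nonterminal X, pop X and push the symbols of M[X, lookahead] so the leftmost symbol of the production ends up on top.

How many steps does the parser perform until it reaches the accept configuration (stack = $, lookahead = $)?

8

     Stack        Input        Action
  1  $ Q          c x c c d $  expand Q → Q' c d
  2  $ d c Q'     c x c c d $  expand Q' → R c
  3  $ d c c R    c x c c d $  expand R → c x
  4  $ d c c x c  c x c c d $  match c
  5  $ d c c x    x c c d $    match x
  6  $ d c c      c c d $      match c
  7  $ d c        c d $        match c
  8  $ d          d $          match d
Accept reached after 8 steps.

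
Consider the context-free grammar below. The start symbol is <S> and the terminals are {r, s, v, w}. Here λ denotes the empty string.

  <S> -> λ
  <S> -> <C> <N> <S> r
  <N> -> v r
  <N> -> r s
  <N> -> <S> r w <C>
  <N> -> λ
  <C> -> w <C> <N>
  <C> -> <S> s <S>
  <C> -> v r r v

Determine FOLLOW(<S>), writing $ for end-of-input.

FIRST(<S>): from <S>->λ we get {λ}; from <S>-><C> <N> <S> r we get {s, v, w}. So FIRST(<S>) = {λ, s, v, w}.
FIRST(<N>): from <N>->v r we get {v}; from <N>->r s we get {r}; from <N>-><S> r w <C> we get {r, s, v, w}; from <N>->λ we get {λ}. So FIRST(<N>) = {λ, r, s, v, w}.
FIRST(<C>): from <C>->w <C> <N> we get {w}; from <C>-><S> s <S> we get {s, v, w}; from <C>->v r r v we get {v}. So FIRST(<C>) = {s, v, w}.
FOLLOW(<S>) includes $ since <S> is the start symbol.
FOLLOW(<S>): in <S>-><C> <N> <S> r, <S> is followed by r with FIRST {r}; in <N>-><S> r w <C>, <S> is followed by r w <C> with FIRST {r}; in <C>-><S> s <S> (occurrence 1), <S> is followed by s <S> with FIRST {s}; in <C>-><S> s <S> (occurrence 2), the suffix after <S> is empty, so FOLLOW(<S>) ⊇ FOLLOW(<C>) = {r, s, v, w}. Thus FOLLOW(<S>) = {$, r, s, v, w}.
FOLLOW(<N>): in <S>-><C> <N> <S> r, <N> is followed by <S> r with FIRST {r, s, v, w}; in <C>->w <C> <N>, the suffix after <N> is empty, so FOLLOW(<N>) ⊇ FOLLOW(<C>) = {r, s, v, w}. Thus FOLLOW(<N>) = {r, s, v, w}.
FOLLOW(<C>): in <S>-><C> <N> <S> r, <C> is followed by <N> <S> r with FIRST {r, s, v, w}; in <N>-><S> r w <C>, the suffix after <C> is empty, so FOLLOW(<C>) ⊇ FOLLOW(<N>) = {r, s, v, w}; in <C>->w <C> <N>, <C> is followed by <N> with FIRST {λ, r, s, v, w}; in <C>->w <C> <N>, the suffix after <C> is nullable (adds nothing new). Thus FOLLOW(<C>) = {r, s, v, w}.

{$, r, s, v, w}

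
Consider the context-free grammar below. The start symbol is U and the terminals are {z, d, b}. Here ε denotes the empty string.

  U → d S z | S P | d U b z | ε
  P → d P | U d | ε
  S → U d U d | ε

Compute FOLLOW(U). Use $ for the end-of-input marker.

FIRST(U): from U→d S z we get {d}; from U→S P we get {ε, d}; from U→d U b z we get {d}; from U→ε we get {ε}. So FIRST(U) = {ε, d}.
FIRST(P): from P→d P we get {d}; from P→U d we get {d}; from P→ε we get {ε}. So FIRST(P) = {ε, d}.
FIRST(S): from S→U d U d we get {d}; from S→ε we get {ε}. So FIRST(S) = {ε, d}.
FOLLOW(U) includes $ since U is the start symbol.
FOLLOW(U): in U→d U b z, U is followed by b z with FIRST {b}; in P→U d, U is followed by d with FIRST {d}; in S→U d U d (occurrence 1), U is followed by d U d with FIRST {d}; in S→U d U d (occurrence 2), U is followed by d with FIRST {d}. Thus FOLLOW(U) = {$, b, d}.
FOLLOW(P): in U→S P, the suffix after P is empty, so FOLLOW(P) ⊇ FOLLOW(U) = {$, b, d}; in P→d P, the suffix after P is empty (adds nothing new). Thus FOLLOW(P) = {$, b, d}.
FOLLOW(S): in U→d S z, S is followed by z with FIRST {z}; in U→S P, S is followed by P with FIRST {ε, d}; in U→S P, the suffix after S is nullable, so FOLLOW(S) ⊇ FOLLOW(U) = {$, b, d}. Thus FOLLOW(S) = {$, b, d, z}.

{$, b, d}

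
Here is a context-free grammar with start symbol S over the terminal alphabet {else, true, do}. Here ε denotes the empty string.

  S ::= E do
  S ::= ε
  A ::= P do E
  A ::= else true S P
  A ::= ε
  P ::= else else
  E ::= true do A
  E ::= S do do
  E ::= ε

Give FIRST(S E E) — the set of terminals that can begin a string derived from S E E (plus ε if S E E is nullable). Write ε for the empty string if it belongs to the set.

{ε, do, true}

FIRST(P): from P::=else else we get {else}. So FIRST(P) = {else}.
FIRST(A): from A::=P do E we get {else}; from A::=else true S P we get {else}; from A::=ε we get {ε}. So FIRST(A) = {ε, else}.
FIRST(S): from S::=E do we get {do, true}; from S::=ε we get {ε}. So FIRST(S) = {ε, do, true}.
FIRST(E): from E::=true do A we get {true}; from E::=S do do we get {do, true}; from E::=ε we get {ε}. So FIRST(E) = {ε, do, true}.
FIRST(S E E): take FIRST of each symbol in turn, carrying on past any symbol whose FIRST contains ε; result {ε, do, true}.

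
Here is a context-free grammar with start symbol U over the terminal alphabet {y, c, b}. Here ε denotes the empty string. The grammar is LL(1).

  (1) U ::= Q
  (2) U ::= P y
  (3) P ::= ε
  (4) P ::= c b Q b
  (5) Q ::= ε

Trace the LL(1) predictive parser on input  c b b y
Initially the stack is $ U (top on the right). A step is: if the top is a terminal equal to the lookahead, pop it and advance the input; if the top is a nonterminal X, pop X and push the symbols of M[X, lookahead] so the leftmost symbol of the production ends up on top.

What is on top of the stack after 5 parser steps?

step 1: stack=$ U  input=c b b y $  — expand U ::= P y
step 2: stack=$ y P  input=c b b y $  — expand P ::= c b Q b
step 3: stack=$ y b Q b c  input=c b b y $  — match c
step 4: stack=$ y b Q b  input=b b y $  — match b
step 5: stack=$ y b Q  input=b y $  — expand Q ::= ε
Stack after step 5: $ y b (top = b).

b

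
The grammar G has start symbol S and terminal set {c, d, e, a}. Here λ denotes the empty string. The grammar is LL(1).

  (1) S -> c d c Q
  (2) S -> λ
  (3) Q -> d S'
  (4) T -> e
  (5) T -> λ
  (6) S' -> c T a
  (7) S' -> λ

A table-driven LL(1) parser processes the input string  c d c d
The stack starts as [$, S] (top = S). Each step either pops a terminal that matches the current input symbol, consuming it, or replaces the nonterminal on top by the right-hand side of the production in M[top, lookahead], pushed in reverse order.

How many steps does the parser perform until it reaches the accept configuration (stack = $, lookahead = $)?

step 1: stack=$ S  input=c d c d $  — expand S -> c d c Q
step 2: stack=$ Q c d c  input=c d c d $  — match c
step 3: stack=$ Q c d  input=d c d $  — match d
step 4: stack=$ Q c  input=c d $  — match c
step 5: stack=$ Q  input=d $  — expand Q -> d S'
step 6: stack=$ S' d  input=d $  — match d
step 7: stack=$ S'  input=$  — expand S' -> λ
Accept reached after 7 steps.

7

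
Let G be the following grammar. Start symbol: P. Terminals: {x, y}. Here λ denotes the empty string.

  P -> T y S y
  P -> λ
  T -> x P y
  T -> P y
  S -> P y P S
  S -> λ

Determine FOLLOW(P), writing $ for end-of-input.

FIRST(P) = {λ, x, y}  (via T y S y)
FIRST(T) = {x, y}  (via P y)
FIRST(S) = {λ, x, y}  (via P y P S)
FOLLOW(P) includes $ since P is the start symbol.
FOLLOW(T): in P->T y S y, T is followed by y S y with FIRST {y}. Thus FOLLOW(T) = {y}.
FOLLOW(S): in P->T y S y, S is followed by y with FIRST {y}; in S->P y P S, the suffix after S is empty (adds nothing new). Thus FOLLOW(S) = {y}.
FOLLOW(P): in T->x P y, P is followed by y with FIRST {y}; in T->P y, P is followed by y with FIRST {y}; in S->P y P S (occurrence 1), P is followed by y P S with FIRST {y}; in S->P y P S (occurrence 2), P is followed by S with FIRST {λ, x, y}; in S->P y P S (occurrence 2), the suffix after P is nullable, so FOLLOW(P) ⊇ FOLLOW(S) = {y}. Thus FOLLOW(P) = {$, x, y}.

{$, x, y}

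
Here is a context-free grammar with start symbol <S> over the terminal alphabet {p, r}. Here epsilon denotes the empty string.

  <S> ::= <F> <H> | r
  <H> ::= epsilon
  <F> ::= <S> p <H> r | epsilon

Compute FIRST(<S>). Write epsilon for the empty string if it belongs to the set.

{epsilon, p, r}

FIRST(<H>): from <H>::=epsilon we get {epsilon}. So FIRST(<H>) = {epsilon}.
FIRST(<S>): from <S>::=<F> <H> we get {epsilon, p, r}; from <S>::=r we get {r}. So FIRST(<S>) = {epsilon, p, r}.
FIRST(<F>): from <F>::=<S> p <H> r we get {p, r}; from <F>::=epsilon we get {epsilon}. So FIRST(<F>) = {epsilon, p, r}.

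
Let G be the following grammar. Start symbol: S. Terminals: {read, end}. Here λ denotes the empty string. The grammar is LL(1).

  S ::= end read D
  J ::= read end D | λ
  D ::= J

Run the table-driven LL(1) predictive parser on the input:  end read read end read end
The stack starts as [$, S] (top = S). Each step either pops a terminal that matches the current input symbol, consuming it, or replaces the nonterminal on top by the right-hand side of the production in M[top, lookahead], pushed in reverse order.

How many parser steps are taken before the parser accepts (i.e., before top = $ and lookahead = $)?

step 1: stack=$ S  input=end read read end read end $  — expand S ::= end read D
step 2: stack=$ D read end  input=end read read end read end $  — match end
step 3: stack=$ D read  input=read read end read end $  — match read
step 4: stack=$ D  input=read end read end $  — expand D ::= J
step 5: stack=$ J  input=read end read end $  — expand J ::= read end D
step 6: stack=$ D end read  input=read end read end $  — match read
step 7: stack=$ D end  input=end read end $  — match end
step 8: stack=$ D  input=read end $  — expand D ::= J
step 9: stack=$ J  input=read end $  — expand J ::= read end D
step 10: stack=$ D end read  input=read end $  — match read
step 11: stack=$ D end  input=end $  — match end
step 12: stack=$ D  input=$  — expand D ::= J
step 13: stack=$ J  input=$  — expand J ::= λ
Accept reached after 13 steps.

13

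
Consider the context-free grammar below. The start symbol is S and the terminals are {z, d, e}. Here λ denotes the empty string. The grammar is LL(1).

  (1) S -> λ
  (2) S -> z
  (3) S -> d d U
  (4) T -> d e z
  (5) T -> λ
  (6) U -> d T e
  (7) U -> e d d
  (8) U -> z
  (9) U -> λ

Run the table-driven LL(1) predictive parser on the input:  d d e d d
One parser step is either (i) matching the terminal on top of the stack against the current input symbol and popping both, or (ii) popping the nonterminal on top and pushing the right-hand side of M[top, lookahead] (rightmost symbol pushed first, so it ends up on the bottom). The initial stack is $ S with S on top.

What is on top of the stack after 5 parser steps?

d

     Stack    Input        Action
  1  $ S      d d e d d $  expand S -> d d U
  2  $ U d d  d d e d d $  match d
  3  $ U d    d e d d $    match d
  4  $ U      e d d $      expand U -> e d d
  5  $ d d e  e d d $      match e
Stack after step 5: $ d d (top = d).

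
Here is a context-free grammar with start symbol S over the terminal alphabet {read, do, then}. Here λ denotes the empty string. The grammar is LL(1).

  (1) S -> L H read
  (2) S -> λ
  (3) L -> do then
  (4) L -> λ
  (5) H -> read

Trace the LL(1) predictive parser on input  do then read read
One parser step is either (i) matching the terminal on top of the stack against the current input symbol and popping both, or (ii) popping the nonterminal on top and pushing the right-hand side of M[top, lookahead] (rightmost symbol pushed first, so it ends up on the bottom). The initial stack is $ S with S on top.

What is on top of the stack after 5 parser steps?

read

     Stack             Input                Action
  1  $ S               do then read read $  expand S -> L H read
  2  $ read H L        do then read read $  expand L -> do then
  3  $ read H then do  do then read read $  match do
  4  $ read H then     then read read $     match then
  5  $ read H          read read $          expand H -> read
Stack after step 5: $ read read (top = read).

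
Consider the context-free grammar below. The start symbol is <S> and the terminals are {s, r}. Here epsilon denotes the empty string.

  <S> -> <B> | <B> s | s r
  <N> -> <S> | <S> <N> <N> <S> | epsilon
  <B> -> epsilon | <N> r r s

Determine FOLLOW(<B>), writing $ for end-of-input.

{$, r, s}

FIRST(<S>): from <S>-><B> we get {epsilon, r, s}; from <S>-><B> s we get {r, s}; from <S>->s r we get {s}. So FIRST(<S>) = {epsilon, r, s}.
FIRST(<N>): from <N>-><S> we get {epsilon, r, s}; from <N>-><S> <N> <N> <S> we get {epsilon, r, s}; from <N>->epsilon we get {epsilon}. So FIRST(<N>) = {epsilon, r, s}.
FIRST(<B>): from <B>->epsilon we get {epsilon}; from <B>-><N> r r s we get {r, s}. So FIRST(<B>) = {epsilon, r, s}.
FOLLOW(<S>) includes $ since <S> is the start symbol.
FOLLOW(<N>): in <N>-><S> <N> <N> <S> (occurrence 1), <N> is followed by <N> <S> with FIRST {epsilon, r, s}; in <N>-><S> <N> <N> <S> (occurrence 1), the suffix after <N> is nullable (adds nothing new); in <N>-><S> <N> <N> <S> (occurrence 2), <N> is followed by <S> with FIRST {epsilon, r, s}; in <N>-><S> <N> <N> <S> (occurrence 2), the suffix after <N> is nullable (adds nothing new); in <B>-><N> r r s, <N> is followed by r r s with FIRST {r}. Thus FOLLOW(<N>) = {r, s}.
FOLLOW(<S>): in <N>-><S>, the suffix after <S> is empty, so FOLLOW(<S>) ⊇ FOLLOW(<N>) = {r, s}; in <N>-><S> <N> <N> <S> (occurrence 1), <S> is followed by <N> <N> <S> with FIRST {epsilon, r, s}; in <N>-><S> <N> <N> <S> (occurrence 1), the suffix after <S> is nullable, so FOLLOW(<S>) ⊇ FOLLOW(<N>) = {r, s}; in <N>-><S> <N> <N> <S> (occurrence 2), the suffix after <S> is empty, so FOLLOW(<S>) ⊇ FOLLOW(<N>) = {r, s}. Thus FOLLOW(<S>) = {$, r, s}.
FOLLOW(<B>): in <S>-><B>, the suffix after <B> is empty, so FOLLOW(<B>) ⊇ FOLLOW(<S>) = {$, r, s}; in <S>-><B> s, <B> is followed by s with FIRST {s}. Thus FOLLOW(<B>) = {$, r, s}.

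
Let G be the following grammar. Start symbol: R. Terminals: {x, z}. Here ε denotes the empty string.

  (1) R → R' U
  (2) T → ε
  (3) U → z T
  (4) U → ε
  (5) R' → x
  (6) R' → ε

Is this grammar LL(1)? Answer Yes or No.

FIRST(R) = {ε, x, z}
FIRST(T) = {ε}
FIRST(U) = {ε, z}
FIRST(R') = {ε, x}
FOLLOW(R) = {$}
FOLLOW(T) = {$}
FOLLOW(U) = {$}
FOLLOW(R') = {$, z}
Each cell of M receives at most one production.

Yes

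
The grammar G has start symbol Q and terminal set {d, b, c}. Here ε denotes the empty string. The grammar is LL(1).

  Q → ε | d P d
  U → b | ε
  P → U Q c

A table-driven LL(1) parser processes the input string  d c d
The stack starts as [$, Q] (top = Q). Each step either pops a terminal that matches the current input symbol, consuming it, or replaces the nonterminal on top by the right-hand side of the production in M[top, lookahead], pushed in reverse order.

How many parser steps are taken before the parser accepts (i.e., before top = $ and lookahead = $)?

7

     Stack      Input    Action
  1  $ Q        d c d $  expand Q → d P d
  2  $ d P d    d c d $  match d
  3  $ d P      c d $    expand P → U Q c
  4  $ d c Q U  c d $    expand U → ε
  5  $ d c Q    c d $    expand Q → ε
  6  $ d c      c d $    match c
  7  $ d        d $      match d
Accept reached after 7 steps.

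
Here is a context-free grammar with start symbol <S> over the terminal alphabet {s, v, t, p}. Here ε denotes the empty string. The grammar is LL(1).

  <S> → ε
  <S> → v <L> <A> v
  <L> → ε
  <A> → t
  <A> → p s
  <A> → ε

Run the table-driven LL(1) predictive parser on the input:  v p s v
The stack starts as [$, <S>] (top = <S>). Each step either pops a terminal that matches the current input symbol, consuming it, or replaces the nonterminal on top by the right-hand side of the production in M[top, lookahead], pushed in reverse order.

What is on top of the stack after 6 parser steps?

v

step 1: stack=$ <S>  input=v p s v $  — expand <S> → v <L> <A> v
step 2: stack=$ v <A> <L> v  input=v p s v $  — match v
step 3: stack=$ v <A> <L>  input=p s v $  — expand <L> → ε
step 4: stack=$ v <A>  input=p s v $  — expand <A> → p s
step 5: stack=$ v s p  input=p s v $  — match p
step 6: stack=$ v s  input=s v $  — match s
Stack after step 6: $ v (top = v).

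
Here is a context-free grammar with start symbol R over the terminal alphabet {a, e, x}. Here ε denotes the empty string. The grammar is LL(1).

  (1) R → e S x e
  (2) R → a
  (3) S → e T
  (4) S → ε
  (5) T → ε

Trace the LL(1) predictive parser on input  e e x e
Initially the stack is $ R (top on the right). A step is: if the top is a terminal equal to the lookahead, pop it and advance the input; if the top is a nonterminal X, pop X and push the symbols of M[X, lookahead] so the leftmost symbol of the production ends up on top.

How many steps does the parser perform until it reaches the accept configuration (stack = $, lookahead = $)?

step 1: stack=$ R  input=e e x e $  — expand R → e S x e
step 2: stack=$ e x S e  input=e e x e $  — match e
step 3: stack=$ e x S  input=e x e $  — expand S → e T
step 4: stack=$ e x T e  input=e x e $  — match e
step 5: stack=$ e x T  input=x e $  — expand T → ε
step 6: stack=$ e x  input=x e $  — match x
step 7: stack=$ e  input=e $  — match e
Accept reached after 7 steps.

7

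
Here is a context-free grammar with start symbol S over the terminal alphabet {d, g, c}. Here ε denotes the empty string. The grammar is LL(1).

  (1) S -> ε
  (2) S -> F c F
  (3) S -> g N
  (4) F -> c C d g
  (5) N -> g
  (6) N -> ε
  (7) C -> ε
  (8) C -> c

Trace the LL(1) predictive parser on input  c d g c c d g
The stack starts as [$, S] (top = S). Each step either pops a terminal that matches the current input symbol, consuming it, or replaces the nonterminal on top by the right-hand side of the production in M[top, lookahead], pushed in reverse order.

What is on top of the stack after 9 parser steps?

step 1: stack=$ S  input=c d g c c d g $  — expand S -> F c F
step 2: stack=$ F c F  input=c d g c c d g $  — expand F -> c C d g
step 3: stack=$ F c g d C c  input=c d g c c d g $  — match c
step 4: stack=$ F c g d C  input=d g c c d g $  — expand C -> ε
step 5: stack=$ F c g d  input=d g c c d g $  — match d
step 6: stack=$ F c g  input=g c c d g $  — match g
step 7: stack=$ F c  input=c c d g $  — match c
step 8: stack=$ F  input=c d g $  — expand F -> c C d g
step 9: stack=$ g d C c  input=c d g $  — match c
Stack after step 9: $ g d C (top = C).

C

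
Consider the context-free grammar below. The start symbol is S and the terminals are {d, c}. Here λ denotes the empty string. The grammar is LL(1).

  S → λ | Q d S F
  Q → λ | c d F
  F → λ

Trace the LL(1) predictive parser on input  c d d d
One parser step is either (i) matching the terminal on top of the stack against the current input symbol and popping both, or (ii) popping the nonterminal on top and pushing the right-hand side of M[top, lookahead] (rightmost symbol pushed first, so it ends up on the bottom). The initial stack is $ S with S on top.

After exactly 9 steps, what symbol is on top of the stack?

step 1: stack=$ S  input=c d d d $  — expand S → Q d S F
step 2: stack=$ F S d Q  input=c d d d $  — expand Q → c d F
step 3: stack=$ F S d F d c  input=c d d d $  — match c
step 4: stack=$ F S d F d  input=d d d $  — match d
step 5: stack=$ F S d F  input=d d $  — expand F → λ
step 6: stack=$ F S d  input=d d $  — match d
step 7: stack=$ F S  input=d $  — expand S → Q d S F
step 8: stack=$ F F S d Q  input=d $  — expand Q → λ
step 9: stack=$ F F S d  input=d $  — match d
Stack after step 9: $ F F S (top = S).

S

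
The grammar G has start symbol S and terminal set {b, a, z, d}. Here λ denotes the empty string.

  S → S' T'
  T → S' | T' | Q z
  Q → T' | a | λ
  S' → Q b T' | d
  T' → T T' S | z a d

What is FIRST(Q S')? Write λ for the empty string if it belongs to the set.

FIRST(S): from S→S' T' we get {a, b, d, z}. So FIRST(S) = {a, b, d, z}.
FIRST(T): from T→S' we get {a, b, d, z}; from T→T' we get {a, b, d, z}; from T→Q z we get {a, b, d, z}. So FIRST(T) = {a, b, d, z}.
FIRST(T'): from T'→T T' S we get {a, b, d, z}; from T'→z a d we get {z}. So FIRST(T') = {a, b, d, z}.
FIRST(Q): from Q→T' we get {a, b, d, z}; from Q→a we get {a}; from Q→λ we get {λ}. So FIRST(Q) = {λ, a, b, d, z}.
FIRST(S'): from S'→Q b T' we get {a, b, d, z}; from S'→d we get {d}. So FIRST(S') = {a, b, d, z}.
FIRST(Q S'): take FIRST of each symbol in turn, carrying on past any symbol whose FIRST contains λ; result {a, b, d, z}.

{a, b, d, z}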